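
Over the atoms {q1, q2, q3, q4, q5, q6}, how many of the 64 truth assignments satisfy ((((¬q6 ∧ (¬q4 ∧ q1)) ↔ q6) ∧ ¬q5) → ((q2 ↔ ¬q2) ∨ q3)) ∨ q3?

58

Initial set: {T (((((¬q6 ∧ (¬q4 ∧ q1)) ↔ q6) ∧ ¬q5) → ((q2 ↔ ¬q2) ∨ q3)) ∨ q3)}.
T (((((¬q6 ∧ (¬q4 ∧ q1)) ↔ q6) ∧ ¬q5) → ((q2 ↔ ¬q2) ∨ q3)) ∨ q3): β-rule — branch into T ((((¬q6 ∧ (¬q4 ∧ q1)) ↔ q6) ∧ ¬q5) → ((q2 ↔ ¬q2) ∨ q3))  //  T q3.
  branch 1 (add T ((((¬q6 ∧ (¬q4 ∧ q1)) ↔ q6) ∧ ¬q5) → ((q2 ↔ ¬q2) ∨ q3))):
    T ((((¬q6 ∧ (¬q4 ∧ q1)) ↔ q6) ∧ ¬q5) → ((q2 ↔ ¬q2) ∨ q3)): β-rule — branch into F (((¬q6 ∧ (¬q4 ∧ q1)) ↔ q6) ∧ ¬q5)  //  T ((q2 ↔ ¬q2) ∨ q3).
      branch 1.1 (add F (((¬q6 ∧ (¬q4 ∧ q1)) ↔ q6) ∧ ¬q5)):
        F (((¬q6 ∧ (¬q4 ∧ q1)) ↔ q6) ∧ ¬q5): β-rule — branch into F ((¬q6 ∧ (¬q4 ∧ q1)) ↔ q6)  //  F ¬q5.
          branch 1.1.1 (add F ((¬q6 ∧ (¬q4 ∧ q1)) ↔ q6)):
            F ((¬q6 ∧ (¬q4 ∧ q1)) ↔ q6): β-rule — branch into T (¬q6 ∧ (¬q4 ∧ q1)), F q6  //  F (¬q6 ∧ (¬q4 ∧ q1)), T q6.
              branch 1.1.1.1 (add T (¬q6 ∧ (¬q4 ∧ q1)), F q6):
                T (¬q6 ∧ (¬q4 ∧ q1)): α-rule — add T ¬q6, T (¬q4 ∧ q1).
                T (¬q4 ∧ q1): α-rule — add T ¬q4, T q1.
                ○ open, literals {q1=true, q4=false, q6=false}.
              branch 1.1.1.2 (add F (¬q6 ∧ (¬q4 ∧ q1)), T q6):
                F (¬q6 ∧ (¬q4 ∧ q1)): β-rule — branch into F ¬q6  //  F (¬q4 ∧ q1).
                  branch 1.1.1.2.1 (add F ¬q6):
                    ○ open, literals {q6=true}.
                  branch 1.1.1.2.2 (add F (¬q4 ∧ q1)):
                    F (¬q4 ∧ q1): β-rule — branch into F ¬q4  //  F q1.
                      branch 1.1.1.2.2.1 (add F ¬q4):
                        ○ open, literals {q4=true, q6=true}.
                      branch 1.1.1.2.2.2 (add F q1):
                        ○ open, literals {q1=false, q6=true}.
          branch 1.1.2 (add F ¬q5):
            ○ open, literals {q5=true}.
      branch 1.2 (add T ((q2 ↔ ¬q2) ∨ q3)):
        T ((q2 ↔ ¬q2) ∨ q3): β-rule — branch into T (q2 ↔ ¬q2)  //  T q3.
          branch 1.2.1 (add T (q2 ↔ ¬q2)):
            T (q2 ↔ ¬q2): β-rule — branch into T q2, T ¬q2  //  F q2, F ¬q2.
              branch 1.2.1.1 (add T q2, T ¬q2):
                × closes — contains both q2 and ¬q2.
              branch 1.2.1.2 (add F q2, F ¬q2):
                × closes — contains both q2 and ¬q2.
          branch 1.2.2 (add T q3):
            ○ open, literals {q3=true}.
  branch 2 (add T q3):
    ○ open, literals {q3=true}.
2 branches closed, 7 open.
Each open branch fixes some atoms; the unmentioned ones are free. Counting distinct full assignments: branch {q1=true, q4=false, q6=false} (q2, q3, q5) contributes 8 new; branch {q6=true} (q1, q2, q3, q4, q5) contributes 32 new; branch {q4=true, q6=true} (q1, q2, q3, q5) contributes 0 new; branch {q1=false, q6=true} (q2, q3, q4, q5) contributes 0 new; branch {q5=true} (q1, q2, q3, q4, q6) contributes 12 new; branch {q3=true} (q1, q2, q4, q5, q6) contributes 6 new; branch {q3=true} (q1, q2, q4, q5, q6) contributes 0 new. Total: 58.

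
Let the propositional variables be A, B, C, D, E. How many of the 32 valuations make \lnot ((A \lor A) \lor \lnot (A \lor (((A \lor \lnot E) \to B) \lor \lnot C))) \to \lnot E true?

Initial set: {(\lnot ((A \lor A) \lor \lnot (A \lor (((A \lor \lnot E) \to B) \lor \lnot C))) \to \lnot E)}.
(\lnot ((A \lor A) \lor \lnot (A \lor (((A \lor \lnot E) \to B) \lor \lnot C))) \to \lnot E): β-rule — branch into \lnot \lnot ((A \lor A) \lor \lnot (A \lor (((A \lor \lnot E) \to B) \lor \lnot C)))  //  \lnot E.
  branch 1 (add \lnot \lnot ((A \lor A) \lor \lnot (A \lor (((A \lor \lnot E) \to B) \lor \lnot C)))):
    \lnot \lnot ((A \lor A) \lor \lnot (A \lor (((A \lor \lnot E) \to B) \lor \lnot C))): β-rule — branch into (A \lor A)  //  \lnot (A \lor (((A \lor \lnot E) \to B) \lor \lnot C)).
      branch 1.1 (add (A \lor A)):
        (A \lor A): β-rule — branch into A  //  A.
          branch 1.1.1 (add A):
            ○ open, literals {A=1}.
          branch 1.1.2 (add A):
            ○ open, literals {A=1}.
      branch 1.2 (add \lnot (A \lor (((A \lor \lnot E) \to B) \lor \lnot C))):
        \lnot (A \lor (((A \lor \lnot E) \to B) \lor \lnot C)): α-rule — add \lnot A, \lnot (((A \lor \lnot E) \to B) \lor \lnot C).
        \lnot (((A \lor \lnot E) \to B) \lor \lnot C): α-rule — add \lnot ((A \lor \lnot E) \to B), \lnot \lnot C.
        \lnot ((A \lor \lnot E) \to B): α-rule — add (A \lor \lnot E), \lnot B.
        (A \lor \lnot E): β-rule — branch into A  //  \lnot E.
          branch 1.2.1 (add A):
            × closes — contains both A and \lnot A.
          branch 1.2.2 (add \lnot E):
            ○ open, literals {A=0, B=0, C=1, E=0}.
  branch 2 (add \lnot E):
    ○ open, literals {E=0}.
1 branch closed, 4 open.
Each open branch fixes some atoms; the unmentioned ones are free. Counting distinct full assignments: branch {A=1} (B, C, D, E) contributes 16 new; branch {A=1} (B, C, D, E) contributes 0 new; branch {A=0, B=0, C=1, E=0} (D) contributes 2 new; branch {E=0} (A, B, C, D) contributes 6 new. Total: 24.

24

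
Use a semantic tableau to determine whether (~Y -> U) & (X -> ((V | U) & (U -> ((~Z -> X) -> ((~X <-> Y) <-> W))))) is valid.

Assume the negation and expand:
Initial set: {~((~Y -> U) & (X -> ((V | U) & (U -> ((~Z -> X) -> ((~X <-> Y) <-> W))))))}.
~((~Y -> U) & (X -> ((V | U) & (U -> ((~Z -> X) -> ((~X <-> Y) <-> W)))))): β-rule — branch into ~(~Y -> U)  //  ~(X -> ((V | U) & (U -> ((~Z -> X) -> ((~X <-> Y) <-> W))))).
  branch 1 (add ~(~Y -> U)):
    ~(~Y -> U): α-rule — add ~Y, ~U.
    ○ open, literals {U=false, Y=false}.
  branch 2 (add ~(X -> ((V | U) & (U -> ((~Z -> X) -> ((~X <-> Y) <-> W)))))):
    ~(X -> ((V | U) & (U -> ((~Z -> X) -> ((~X <-> Y) <-> W))))): α-rule — add X, ~((V | U) & (U -> ((~Z -> X) -> ((~X <-> Y) <-> W)))).
    ~((V | U) & (U -> ((~Z -> X) -> ((~X <-> Y) <-> W)))): β-rule — branch into ~(V | U)  //  ~(U -> ((~Z -> X) -> ((~X <-> Y) <-> W))).
      branch 2.1 (add ~(V | U)):
        ~(V | U): α-rule — add ~V, ~U.
        ○ open, literals {U=false, V=false, X=true}.
      branch 2.2 (add ~(U -> ((~Z -> X) -> ((~X <-> Y) <-> W)))):
        ~(U -> ((~Z -> X) -> ((~X <-> Y) <-> W))): α-rule — add U, ~((~Z -> X) -> ((~X <-> Y) <-> W)).
        ~((~Z -> X) -> ((~X <-> Y) <-> W)): α-rule — add (~Z -> X), ~((~X <-> Y) <-> W).
        (~Z -> X): β-rule — branch into ~~Z  //  X.
          branch 2.2.1 (add ~~Z):
            ~((~X <-> Y) <-> W): β-rule — branch into (~X <-> Y), ~W  //  ~(~X <-> Y), W.
              branch 2.2.1.1 (add (~X <-> Y), ~W):
                (~X <-> Y): β-rule — branch into ~X, Y  //  ~~X, ~Y.
                  branch 2.2.1.1.1 (add ~X, Y):
                    × closes — contains both X and ~X.
                  branch 2.2.1.1.2 (add ~~X, ~Y):
                    ○ open, literals {U=true, W=false, X=true, Y=false, Z=true}.
              branch 2.2.1.2 (add ~(~X <-> Y), W):
                ~(~X <-> Y): β-rule — branch into ~X, ~Y  //  ~~X, Y.
                  branch 2.2.1.2.1 (add ~X, ~Y):
                    × closes — contains both X and ~X.
                  branch 2.2.1.2.2 (add ~~X, Y):
                    ○ open, literals {U=true, W=true, X=true, Y=true, Z=true}.
          branch 2.2.2 (add X):
            ~((~X <-> Y) <-> W): β-rule — branch into (~X <-> Y), ~W  //  ~(~X <-> Y), W.
              branch 2.2.2.1 (add (~X <-> Y), ~W):
                (~X <-> Y): β-rule — branch into ~X, Y  //  ~~X, ~Y.
                  branch 2.2.2.1.1 (add ~X, Y):
                    × closes — contains both X and ~X.
                  branch 2.2.2.1.2 (add ~~X, ~Y):
                    ○ open, literals {U=true, W=false, X=true, Y=false}.
              branch 2.2.2.2 (add ~(~X <-> Y), W):
                ~(~X <-> Y): β-rule — branch into ~X, ~Y  //  ~~X, Y.
                  branch 2.2.2.2.1 (add ~X, ~Y):
                    × closes — contains both X and ~X.
                  branch 2.2.2.2.2 (add ~~X, Y):
                    ○ open, literals {U=true, W=true, X=true, Y=true}.
4 branches closed, 6 open.
An open branch gives a countermodel: U=false, Y=false (unmentioned atoms arbitrary); under it the original formula is false.

Not valid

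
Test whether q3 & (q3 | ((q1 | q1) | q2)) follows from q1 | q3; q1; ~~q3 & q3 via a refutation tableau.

Initial set: {(q1 | q3); q1; (~~q3 & q3); ~(q3 & (q3 | ((q1 | q1) | q2)))}.
(~~q3 & q3): α-rule — add ~~q3, q3.
~~q3: drop double negation, giving q3.
(q1 | q3): β-rule — branch into q1  //  q3.
  branch 1 (add q1):
    ~(q3 & (q3 | ((q1 | q1) | q2))): β-rule — branch into ~q3  //  ~(q3 | ((q1 | q1) | q2)).
      branch 1.1 (add ~q3):
        × closes — contains both q3 and ~q3.
      branch 1.2 (add ~(q3 | ((q1 | q1) | q2))):
        ~(q3 | ((q1 | q1) | q2)): α-rule — add ~q3, ~((q1 | q1) | q2).
        × closes — contains both q3 and ~q3.
  branch 2 (add q3):
    ~(q3 & (q3 | ((q1 | q1) | q2))): β-rule — branch into ~q3  //  ~(q3 | ((q1 | q1) | q2)).
      branch 2.1 (add ~q3):
        × closes — contains both q3 and ~q3.
      branch 2.2 (add ~(q3 | ((q1 | q1) | q2))):
        ~(q3 | ((q1 | q1) | q2)): α-rule — add ~q3, ~((q1 | q1) | q2).
        × closes — contains both q3 and ~q3.
All 4 branches close.
Every branch closed, so the premises entail the conclusion.

Yes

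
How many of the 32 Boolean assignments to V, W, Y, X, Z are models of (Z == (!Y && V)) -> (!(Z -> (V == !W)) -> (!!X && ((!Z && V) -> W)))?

31

Initial set: {T ((Z == (!Y && V)) -> (!(Z -> (V == !W)) -> (!!X && ((!Z && V) -> W))))}.
T ((Z == (!Y && V)) -> (!(Z -> (V == !W)) -> (!!X && ((!Z && V) -> W)))): β-rule — branch into F (Z == (!Y && V))  //  T (!(Z -> (V == !W)) -> (!!X && ((!Z && V) -> W))).
  branch 1 (add F (Z == (!Y && V))):
    F (Z == (!Y && V)): β-rule — branch into T Z, F (!Y && V)  //  F Z, T (!Y && V).
      branch 1.1 (add T Z, F (!Y && V)):
        F (!Y && V): β-rule — branch into F !Y  //  F V.
          branch 1.1.1 (add F !Y):
            ○ open, literals {Y=1, Z=1}.
          branch 1.1.2 (add F V):
            ○ open, literals {V=0, Z=1}.
      branch 1.2 (add F Z, T (!Y && V)):
        T (!Y && V): α-rule — add T !Y, T V.
        ○ open, literals {V=1, Y=0, Z=0}.
  branch 2 (add T (!(Z -> (V == !W)) -> (!!X && ((!Z && V) -> W)))):
    T (!(Z -> (V == !W)) -> (!!X && ((!Z && V) -> W))): β-rule — branch into F !(Z -> (V == !W))  //  T (!!X && ((!Z && V) -> W)).
      branch 2.1 (add F !(Z -> (V == !W))):
        F !(Z -> (V == !W)): β-rule — branch into F Z  //  T (V == !W).
          branch 2.1.1 (add F Z):
            ○ open, literals {Z=0}.
          branch 2.1.2 (add T (V == !W)):
            T (V == !W): β-rule — branch into T V, T !W  //  F V, F !W.
              branch 2.1.2.1 (add T V, T !W):
                ○ open, literals {V=1, W=0}.
              branch 2.1.2.2 (add F V, F !W):
                ○ open, literals {V=0, W=1}.
      branch 2.2 (add T (!!X && ((!Z && V) -> W))):
        T (!!X && ((!Z && V) -> W)): α-rule — add T !!X, T ((!Z && V) -> W).
        T !!X: drop double negation, giving T X.
        T ((!Z && V) -> W): β-rule — branch into F (!Z && V)  //  T W.
          branch 2.2.1 (add F (!Z && V)):
            F (!Z && V): β-rule — branch into F !Z  //  F V.
              branch 2.2.1.1 (add F !Z):
                ○ open, literals {X=1, Z=1}.
              branch 2.2.1.2 (add F V):
                ○ open, literals {V=0, X=1}.
          branch 2.2.2 (add T W):
            ○ open, literals {W=1, X=1}.
0 branches closed, 9 open.
Each open branch fixes some atoms; the unmentioned ones are free. Counting distinct full assignments: branch {Y=1, Z=1} (V, W, X) contributes 8 new; branch {V=0, Z=1} (W, Y, X) contributes 4 new; branch {V=1, Y=0, Z=0} (W, X) contributes 4 new; branch {Z=0} (V, W, Y, X) contributes 12 new; branch {V=1, W=0} (Y, X, Z) contributes 2 new; branch {V=0, W=1} (Y, X, Z) contributes 0 new; branch {X=1, Z=1} (V, W, Y) contributes 1 new; branch {V=0, X=1} (W, Y, Z) contributes 0 new; branch {W=1, X=1} (V, Y, Z) contributes 0 new. Total: 31.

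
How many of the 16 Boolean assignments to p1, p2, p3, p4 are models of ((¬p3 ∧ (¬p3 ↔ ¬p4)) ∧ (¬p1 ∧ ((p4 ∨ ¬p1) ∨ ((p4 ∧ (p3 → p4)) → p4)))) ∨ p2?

Initial set: {T (((¬p3 ∧ (¬p3 ↔ ¬p4)) ∧ (¬p1 ∧ ((p4 ∨ ¬p1) ∨ ((p4 ∧ (p3 → p4)) → p4)))) ∨ p2)}.
T (((¬p3 ∧ (¬p3 ↔ ¬p4)) ∧ (¬p1 ∧ ((p4 ∨ ¬p1) ∨ ((p4 ∧ (p3 → p4)) → p4)))) ∨ p2): β-rule — branch into T ((¬p3 ∧ (¬p3 ↔ ¬p4)) ∧ (¬p1 ∧ ((p4 ∨ ¬p1) ∨ ((p4 ∧ (p3 → p4)) → p4))))  //  T p2.
  branch 1 (add T ((¬p3 ∧ (¬p3 ↔ ¬p4)) ∧ (¬p1 ∧ ((p4 ∨ ¬p1) ∨ ((p4 ∧ (p3 → p4)) → p4))))):
    T ((¬p3 ∧ (¬p3 ↔ ¬p4)) ∧ (¬p1 ∧ ((p4 ∨ ¬p1) ∨ ((p4 ∧ (p3 → p4)) → p4)))): α-rule — add T (¬p3 ∧ (¬p3 ↔ ¬p4)), T (¬p1 ∧ ((p4 ∨ ¬p1) ∨ ((p4 ∧ (p3 → p4)) → p4))).
    T (¬p3 ∧ (¬p3 ↔ ¬p4)): α-rule — add T ¬p3, T (¬p3 ↔ ¬p4).
    T (¬p1 ∧ ((p4 ∨ ¬p1) ∨ ((p4 ∧ (p3 → p4)) → p4))): α-rule — add T ¬p1, T ((p4 ∨ ¬p1) ∨ ((p4 ∧ (p3 → p4)) → p4)).
    T (¬p3 ↔ ¬p4): β-rule — branch into T ¬p3, T ¬p4  //  F ¬p3, F ¬p4.
      branch 1.1 (add T ¬p3, T ¬p4):
        T ((p4 ∨ ¬p1) ∨ ((p4 ∧ (p3 → p4)) → p4)): β-rule — branch into T (p4 ∨ ¬p1)  //  T ((p4 ∧ (p3 → p4)) → p4).
          branch 1.1.1 (add T (p4 ∨ ¬p1)):
            T (p4 ∨ ¬p1): β-rule — branch into T p4  //  T ¬p1.
              branch 1.1.1.1 (add T p4):
                × closes — contains both p4 and ¬p4.
              branch 1.1.1.2 (add T ¬p1):
                ○ open, literals {p1=F, p3=F, p4=F}.
          branch 1.1.2 (add T ((p4 ∧ (p3 → p4)) → p4)):
            T ((p4 ∧ (p3 → p4)) → p4): β-rule — branch into F (p4 ∧ (p3 → p4))  //  T p4.
              branch 1.1.2.1 (add F (p4 ∧ (p3 → p4))):
                F (p4 ∧ (p3 → p4)): β-rule — branch into F p4  //  F (p3 → p4).
                  branch 1.1.2.1.1 (add F p4):
                    ○ open, literals {p1=F, p3=F, p4=F}.
                  branch 1.1.2.1.2 (add F (p3 → p4)):
                    F (p3 → p4): α-rule — add T p3, F p4.
                    × closes — contains both p3 and ¬p3.
              branch 1.1.2.2 (add T p4):
                × closes — contains both p4 and ¬p4.
      branch 1.2 (add F ¬p3, F ¬p4):
        × closes — contains both p3 and ¬p3.
  branch 2 (add T p2):
    ○ open, literals {p2=T}.
4 branches closed, 3 open.
Each open branch fixes some atoms; the unmentioned ones are free. Counting distinct full assignments: branch {p1=F, p3=F, p4=F} (p2) contributes 2 new; branch {p1=F, p3=F, p4=F} (p2) contributes 0 new; branch {p2=T} (p1, p3, p4) contributes 7 new. Total: 9.

9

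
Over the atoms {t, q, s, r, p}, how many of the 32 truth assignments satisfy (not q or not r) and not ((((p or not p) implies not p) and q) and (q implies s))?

Initial set: {T ((not q or not r) and not ((((p or not p) implies not p) and q) and (q implies s)))}.
T ((not q or not r) and not ((((p or not p) implies not p) and q) and (q implies s))): α-rule — add T (not q or not r), T not ((((p or not p) implies not p) and q) and (q implies s)).
T (not q or not r): β-rule — branch into T not q  //  T not r.
  branch 1 (add T not q):
    T not ((((p or not p) implies not p) and q) and (q implies s)): β-rule — branch into F (((p or not p) implies not p) and q)  //  F (q implies s).
      branch 1.1 (add F (((p or not p) implies not p) and q)):
        F (((p or not p) implies not p) and q): β-rule — branch into F ((p or not p) implies not p)  //  F q.
          branch 1.1.1 (add F ((p or not p) implies not p)):
            F ((p or not p) implies not p): α-rule — add T (p or not p), F not p.
            T (p or not p): β-rule — branch into T p  //  T not p.
              branch 1.1.1.1 (add T p):
                ○ open, literals {p=T, q=F}.
              branch 1.1.1.2 (add T not p):
                × closes — contains both p and not p.
          branch 1.1.2 (add F q):
            ○ open, literals {q=F}.
      branch 1.2 (add F (q implies s)):
        F (q implies s): α-rule — add T q, F s.
        × closes — contains both q and not q.
  branch 2 (add T not r):
    T not ((((p or not p) implies not p) and q) and (q implies s)): β-rule — branch into F (((p or not p) implies not p) and q)  //  F (q implies s).
      branch 2.1 (add F (((p or not p) implies not p) and q)):
        F (((p or not p) implies not p) and q): β-rule — branch into F ((p or not p) implies not p)  //  F q.
          branch 2.1.1 (add F ((p or not p) implies not p)):
            F ((p or not p) implies not p): α-rule — add T (p or not p), F not p.
            T (p or not p): β-rule — branch into T p  //  T not p.
              branch 2.1.1.1 (add T p):
                ○ open, literals {p=T, r=F}.
              branch 2.1.1.2 (add T not p):
                × closes — contains both p and not p.
          branch 2.1.2 (add F q):
            ○ open, literals {q=F, r=F}.
      branch 2.2 (add F (q implies s)):
        F (q implies s): α-rule — add T q, F s.
        ○ open, literals {q=T, r=F, s=F}.
3 branches closed, 5 open.
Each open branch fixes some atoms; the unmentioned ones are free. Counting distinct full assignments: branch {p=T, q=F} (t, s, r) contributes 8 new; branch {q=F} (t, s, r, p) contributes 8 new; branch {p=T, r=F} (t, q, s) contributes 4 new; branch {q=F, r=F} (t, s, p) contributes 0 new; branch {q=T, r=F, s=F} (t, p) contributes 2 new. Total: 22.

22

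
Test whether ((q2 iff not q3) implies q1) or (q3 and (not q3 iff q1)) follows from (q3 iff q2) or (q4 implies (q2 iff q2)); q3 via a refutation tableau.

Yes

Initial set: {((q3 iff q2) or (q4 implies (q2 iff q2))); q3; not (((q2 iff not q3) implies q1) or (q3 and (not q3 iff q1)))}.
not (((q2 iff not q3) implies q1) or (q3 and (not q3 iff q1))): α-rule — add not ((q2 iff not q3) implies q1), not (q3 and (not q3 iff q1)).
not ((q2 iff not q3) implies q1): α-rule — add (q2 iff not q3), not q1.
((q3 iff q2) or (q4 implies (q2 iff q2))): β-rule — branch into (q3 iff q2)  //  (q4 implies (q2 iff q2)).
  branch 1 (add (q3 iff q2)):
    not (q3 and (not q3 iff q1)): β-rule — branch into not q3  //  not (not q3 iff q1).
      branch 1.1 (add not q3):
        × closes — contains both q3 and not q3.
      branch 1.2 (add not (not q3 iff q1)):
        (q2 iff not q3): β-rule — branch into q2, not q3  //  not q2, not not q3.
          branch 1.2.1 (add q2, not q3):
            × closes — contains both q3 and not q3.
          branch 1.2.2 (add not q2, not not q3):
            (q3 iff q2): β-rule — branch into q3, q2  //  not q3, not q2.
              branch 1.2.2.1 (add q3, q2):
                × closes — contains both q2 and not q2.
              branch 1.2.2.2 (add not q3, not q2):
                × closes — contains both q3 and not q3.
  branch 2 (add (q4 implies (q2 iff q2))):
    not (q3 and (not q3 iff q1)): β-rule — branch into not q3  //  not (not q3 iff q1).
      branch 2.1 (add not q3):
        × closes — contains both q3 and not q3.
      branch 2.2 (add not (not q3 iff q1)):
        (q2 iff not q3): β-rule — branch into q2, not q3  //  not q2, not not q3.
          branch 2.2.1 (add q2, not q3):
            × closes — contains both q3 and not q3.
          branch 2.2.2 (add not q2, not not q3):
            (q4 implies (q2 iff q2)): β-rule — branch into not q4  //  (q2 iff q2).
              branch 2.2.2.1 (add not q4):
                not (not q3 iff q1): β-rule — branch into not q3, not q1  //  not not q3, q1.
                  branch 2.2.2.1.1 (add not q3, not q1):
                    × closes — contains both q3 and not q3.
                  branch 2.2.2.1.2 (add not not q3, q1):
                    × closes — contains both q1 and not q1.
              branch 2.2.2.2 (add (q2 iff q2)):
                not (not q3 iff q1): β-rule — branch into not q3, not q1  //  not not q3, q1.
                  branch 2.2.2.2.1 (add not q3, not q1):
                    × closes — contains both q3 and not q3.
                  branch 2.2.2.2.2 (add not not q3, q1):
                    × closes — contains both q1 and not q1.
All 10 branches close.
Every branch closed, so the premises entail the conclusion.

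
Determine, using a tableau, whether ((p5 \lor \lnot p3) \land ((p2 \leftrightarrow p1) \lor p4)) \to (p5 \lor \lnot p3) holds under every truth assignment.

Valid

Assume the negation and expand:
Initial set: {\lnot (((p5 \lor \lnot p3) \land ((p2 \leftrightarrow p1) \lor p4)) \to (p5 \lor \lnot p3))}.
\lnot (((p5 \lor \lnot p3) \land ((p2 \leftrightarrow p1) \lor p4)) \to (p5 \lor \lnot p3)): α-rule — add ((p5 \lor \lnot p3) \land ((p2 \leftrightarrow p1) \lor p4)), \lnot (p5 \lor \lnot p3).
((p5 \lor \lnot p3) \land ((p2 \leftrightarrow p1) \lor p4)): α-rule — add (p5 \lor \lnot p3), ((p2 \leftrightarrow p1) \lor p4).
\lnot (p5 \lor \lnot p3): α-rule — add \lnot p5, \lnot \lnot p3.
(p5 \lor \lnot p3): β-rule — branch into p5  //  \lnot p3.
  branch 1 (add p5):
    × closes — contains both p5 and \lnot p5.
  branch 2 (add \lnot p3):
    × closes — contains both p3 and \lnot p3.
All 2 branches close.
Every branch closed, so the negation is unsatisfiable and the formula is valid.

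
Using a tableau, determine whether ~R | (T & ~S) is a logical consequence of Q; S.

No

Initial set: {Q; S; ~(~R | (T & ~S))}.
~(~R | (T & ~S)): α-rule — add ~~R, ~(T & ~S).
~(T & ~S): β-rule — branch into ~T  //  ~~S.
  branch 1 (add ~T):
    ○ open, literals {Q=T, R=T, S=T, T=F}.
  branch 2 (add ~~S):
    ○ open, literals {Q=T, R=T, S=T}.
0 branches closed, 2 open.
An open branch gives a countermodel: Q=T, R=T, S=T, T=F (unmentioned atoms arbitrary); the premises hold there but the conclusion fails.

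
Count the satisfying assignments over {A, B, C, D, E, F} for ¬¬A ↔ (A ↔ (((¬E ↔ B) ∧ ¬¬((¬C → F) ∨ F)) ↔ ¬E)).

32

Initial set: {(¬¬A ↔ (A ↔ (((¬E ↔ B) ∧ ¬¬((¬C → F) ∨ F)) ↔ ¬E)))}.
(¬¬A ↔ (A ↔ (((¬E ↔ B) ∧ ¬¬((¬C → F) ∨ F)) ↔ ¬E))): β-rule — branch into ¬¬A, (A ↔ (((¬E ↔ B) ∧ ¬¬((¬C → F) ∨ F)) ↔ ¬E))  //  ¬¬¬A, ¬(A ↔ (((¬E ↔ B) ∧ ¬¬((¬C → F) ∨ F)) ↔ ¬E)).
  branch 1 (add ¬¬A, (A ↔ (((¬E ↔ B) ∧ ¬¬((¬C → F) ∨ F)) ↔ ¬E))):
    ¬¬A: drop double negation, giving A.
    (A ↔ (((¬E ↔ B) ∧ ¬¬((¬C → F) ∨ F)) ↔ ¬E)): β-rule — branch into A, (((¬E ↔ B) ∧ ¬¬((¬C → F) ∨ F)) ↔ ¬E)  //  ¬A, ¬(((¬E ↔ B) ∧ ¬¬((¬C → F) ∨ F)) ↔ ¬E).
      branch 1.1 (add A, (((¬E ↔ B) ∧ ¬¬((¬C → F) ∨ F)) ↔ ¬E)):
        (((¬E ↔ B) ∧ ¬¬((¬C → F) ∨ F)) ↔ ¬E): β-rule — branch into ((¬E ↔ B) ∧ ¬¬((¬C → F) ∨ F)), ¬E  //  ¬((¬E ↔ B) ∧ ¬¬((¬C → F) ∨ F)), ¬¬E.
          branch 1.1.1 (add ((¬E ↔ B) ∧ ¬¬((¬C → F) ∨ F)), ¬E):
            ((¬E ↔ B) ∧ ¬¬((¬C → F) ∨ F)): α-rule — add (¬E ↔ B), ¬¬((¬C → F) ∨ F).
            ¬¬((¬C → F) ∨ F): drop double negation, giving ((¬C → F) ∨ F).
            (¬E ↔ B): β-rule — branch into ¬E, B  //  ¬¬E, ¬B.
              branch 1.1.1.1 (add ¬E, B):
                ((¬C → F) ∨ F): β-rule — branch into (¬C → F)  //  F.
                  branch 1.1.1.1.1 (add (¬C → F)):
                    (¬C → F): β-rule — branch into ¬¬C  //  F.
                      branch 1.1.1.1.1.1 (add ¬¬C):
                        ○ open, literals {A=1, B=1, C=1, E=0}.
                      branch 1.1.1.1.1.2 (add F):
                        ○ open, literals {A=1, B=1, E=0, F=1}.
                  branch 1.1.1.1.2 (add F):
                    ○ open, literals {A=1, B=1, E=0, F=1}.
              branch 1.1.1.2 (add ¬¬E, ¬B):
                × closes — contains both E and ¬E.
          branch 1.1.2 (add ¬((¬E ↔ B) ∧ ¬¬((¬C → F) ∨ F)), ¬¬E):
            ¬((¬E ↔ B) ∧ ¬¬((¬C → F) ∨ F)): β-rule — branch into ¬(¬E ↔ B)  //  ¬¬¬((¬C → F) ∨ F).
              branch 1.1.2.1 (add ¬(¬E ↔ B)):
                ¬(¬E ↔ B): β-rule — branch into ¬E, ¬B  //  ¬¬E, B.
                  branch 1.1.2.1.1 (add ¬E, ¬B):
                    × closes — contains both E and ¬E.
                  branch 1.1.2.1.2 (add ¬¬E, B):
                    ○ open, literals {A=1, B=1, E=1}.
              branch 1.1.2.2 (add ¬¬¬((¬C → F) ∨ F)):
                ¬¬¬((¬C → F) ∨ F): drop double negation, giving ¬((¬C → F) ∨ F).
                ¬((¬C → F) ∨ F): α-rule — add ¬(¬C → F), ¬F.
                ¬(¬C → F): α-rule — add ¬C, ¬F.
                ○ open, literals {A=1, C=0, E=1, F=0}.
      branch 1.2 (add ¬A, ¬(((¬E ↔ B) ∧ ¬¬((¬C → F) ∨ F)) ↔ ¬E)):
        × closes — contains both A and ¬A.
  branch 2 (add ¬¬¬A, ¬(A ↔ (((¬E ↔ B) ∧ ¬¬((¬C → F) ∨ F)) ↔ ¬E))):
    ¬¬¬A: drop double negation, giving ¬A.
    ¬(A ↔ (((¬E ↔ B) ∧ ¬¬((¬C → F) ∨ F)) ↔ ¬E)): β-rule — branch into A, ¬(((¬E ↔ B) ∧ ¬¬((¬C → F) ∨ F)) ↔ ¬E)  //  ¬A, (((¬E ↔ B) ∧ ¬¬((¬C → F) ∨ F)) ↔ ¬E).
      branch 2.1 (add A, ¬(((¬E ↔ B) ∧ ¬¬((¬C → F) ∨ F)) ↔ ¬E)):
        × closes — contains both A and ¬A.
      branch 2.2 (add ¬A, (((¬E ↔ B) ∧ ¬¬((¬C → F) ∨ F)) ↔ ¬E)):
        (((¬E ↔ B) ∧ ¬¬((¬C → F) ∨ F)) ↔ ¬E): β-rule — branch into ((¬E ↔ B) ∧ ¬¬((¬C → F) ∨ F)), ¬E  //  ¬((¬E ↔ B) ∧ ¬¬((¬C → F) ∨ F)), ¬¬E.
          branch 2.2.1 (add ((¬E ↔ B) ∧ ¬¬((¬C → F) ∨ F)), ¬E):
            ((¬E ↔ B) ∧ ¬¬((¬C → F) ∨ F)): α-rule — add (¬E ↔ B), ¬¬((¬C → F) ∨ F).
            ¬¬((¬C → F) ∨ F): drop double negation, giving ((¬C → F) ∨ F).
            (¬E ↔ B): β-rule — branch into ¬E, B  //  ¬¬E, ¬B.
              branch 2.2.1.1 (add ¬E, B):
                ((¬C → F) ∨ F): β-rule — branch into (¬C → F)  //  F.
                  branch 2.2.1.1.1 (add (¬C → F)):
                    (¬C → F): β-rule — branch into ¬¬C  //  F.
                      branch 2.2.1.1.1.1 (add ¬¬C):
                        ○ open, literals {A=0, B=1, C=1, E=0}.
                      branch 2.2.1.1.1.2 (add F):
                        ○ open, literals {A=0, B=1, E=0, F=1}.
                  branch 2.2.1.1.2 (add F):
                    ○ open, literals {A=0, B=1, E=0, F=1}.
              branch 2.2.1.2 (add ¬¬E, ¬B):
                × closes — contains both E and ¬E.
          branch 2.2.2 (add ¬((¬E ↔ B) ∧ ¬¬((¬C → F) ∨ F)), ¬¬E):
            ¬((¬E ↔ B) ∧ ¬¬((¬C → F) ∨ F)): β-rule — branch into ¬(¬E ↔ B)  //  ¬¬¬((¬C → F) ∨ F).
              branch 2.2.2.1 (add ¬(¬E ↔ B)):
                ¬(¬E ↔ B): β-rule — branch into ¬E, ¬B  //  ¬¬E, B.
                  branch 2.2.2.1.1 (add ¬E, ¬B):
                    × closes — contains both E and ¬E.
                  branch 2.2.2.1.2 (add ¬¬E, B):
                    ○ open, literals {A=0, B=1, E=1}.
              branch 2.2.2.2 (add ¬¬¬((¬C → F) ∨ F)):
                ¬¬¬((¬C → F) ∨ F): drop double negation, giving ¬((¬C → F) ∨ F).
                ¬((¬C → F) ∨ F): α-rule — add ¬(¬C → F), ¬F.
                ¬(¬C → F): α-rule — add ¬C, ¬F.
                ○ open, literals {A=0, C=0, E=1, F=0}.
6 branches closed, 10 open.
Each open branch fixes some atoms; the unmentioned ones are free. Counting distinct full assignments: branch {A=1, B=1, C=1, E=0} (D, F) contributes 4 new; branch {A=1, B=1, E=0, F=1} (C, D) contributes 2 new; branch {A=1, B=1, E=0, F=1} (C, D) contributes 0 new; branch {A=1, B=1, E=1} (C, D, F) contributes 8 new; branch {A=1, C=0, E=1, F=0} (B, D) contributes 2 new; branch {A=0, B=1, C=1, E=0} (D, F) contributes 4 new; branch {A=0, B=1, E=0, F=1} (C, D) contributes 2 new; branch {A=0, B=1, E=0, F=1} (C, D) contributes 0 new; branch {A=0, B=1, E=1} (C, D, F) contributes 8 new; branch {A=0, C=0, E=1, F=0} (B, D) contributes 2 new. Total: 32.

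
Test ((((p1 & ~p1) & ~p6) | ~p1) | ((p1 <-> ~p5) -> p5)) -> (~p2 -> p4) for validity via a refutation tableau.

Not valid

Assume the negation and expand:
Initial set: {~(((((p1 & ~p1) & ~p6) | ~p1) | ((p1 <-> ~p5) -> p5)) -> (~p2 -> p4))}.
~(((((p1 & ~p1) & ~p6) | ~p1) | ((p1 <-> ~p5) -> p5)) -> (~p2 -> p4)): α-rule — add ((((p1 & ~p1) & ~p6) | ~p1) | ((p1 <-> ~p5) -> p5)), ~(~p2 -> p4).
~(~p2 -> p4): α-rule — add ~p2, ~p4.
((((p1 & ~p1) & ~p6) | ~p1) | ((p1 <-> ~p5) -> p5)): β-rule — branch into (((p1 & ~p1) & ~p6) | ~p1)  //  ((p1 <-> ~p5) -> p5).
  branch 1 (add (((p1 & ~p1) & ~p6) | ~p1)):
    (((p1 & ~p1) & ~p6) | ~p1): β-rule — branch into ((p1 & ~p1) & ~p6)  //  ~p1.
      branch 1.1 (add ((p1 & ~p1) & ~p6)):
        ((p1 & ~p1) & ~p6): α-rule — add (p1 & ~p1), ~p6.
        (p1 & ~p1): α-rule — add p1, ~p1.
        × closes — contains both p1 and ~p1.
      branch 1.2 (add ~p1):
        ○ open, literals {p1=false, p2=false, p4=false}.
  branch 2 (add ((p1 <-> ~p5) -> p5)):
    ((p1 <-> ~p5) -> p5): β-rule — branch into ~(p1 <-> ~p5)  //  p5.
      branch 2.1 (add ~(p1 <-> ~p5)):
        ~(p1 <-> ~p5): β-rule — branch into p1, ~~p5  //  ~p1, ~p5.
          branch 2.1.1 (add p1, ~~p5):
            ○ open, literals {p1=true, p2=false, p4=false, p5=true}.
          branch 2.1.2 (add ~p1, ~p5):
            ○ open, literals {p1=false, p2=false, p4=false, p5=false}.
      branch 2.2 (add p5):
        ○ open, literals {p2=false, p4=false, p5=true}.
1 branch closed, 4 open.
An open branch gives a countermodel: p1=false, p2=false, p4=false (unmentioned atoms arbitrary); under it the original formula is false.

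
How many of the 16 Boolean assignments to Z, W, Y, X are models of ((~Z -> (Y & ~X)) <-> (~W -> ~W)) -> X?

10

Initial set: {(((~Z -> (Y & ~X)) <-> (~W -> ~W)) -> X)}.
(((~Z -> (Y & ~X)) <-> (~W -> ~W)) -> X): β-rule — branch into ~((~Z -> (Y & ~X)) <-> (~W -> ~W))  //  X.
  branch 1 (add ~((~Z -> (Y & ~X)) <-> (~W -> ~W))):
    ~((~Z -> (Y & ~X)) <-> (~W -> ~W)): β-rule — branch into (~Z -> (Y & ~X)), ~(~W -> ~W)  //  ~(~Z -> (Y & ~X)), (~W -> ~W).
      branch 1.1 (add (~Z -> (Y & ~X)), ~(~W -> ~W)):
        ~(~W -> ~W): α-rule — add ~W, ~~W.
        × closes — contains both W and ~W.
      branch 1.2 (add ~(~Z -> (Y & ~X)), (~W -> ~W)):
        ~(~Z -> (Y & ~X)): α-rule — add ~Z, ~(Y & ~X).
        (~W -> ~W): β-rule — branch into ~~W  //  ~W.
          branch 1.2.1 (add ~~W):
            ~(Y & ~X): β-rule — branch into ~Y  //  ~~X.
              branch 1.2.1.1 (add ~Y):
                ○ open, literals {W=true, Y=false, Z=false}.
              branch 1.2.1.2 (add ~~X):
                ○ open, literals {W=true, X=true, Z=false}.
          branch 1.2.2 (add ~W):
            ~(Y & ~X): β-rule — branch into ~Y  //  ~~X.
              branch 1.2.2.1 (add ~Y):
                ○ open, literals {W=false, Y=false, Z=false}.
              branch 1.2.2.2 (add ~~X):
                ○ open, literals {W=false, X=true, Z=false}.
  branch 2 (add X):
    ○ open, literals {X=true}.
1 branch closed, 5 open.
Each open branch fixes some atoms; the unmentioned ones are free. Counting distinct full assignments: branch {W=true, Y=false, Z=false} (X) contributes 2 new; branch {W=true, X=true, Z=false} (Y) contributes 1 new; branch {W=false, Y=false, Z=false} (X) contributes 2 new; branch {W=false, X=true, Z=false} (Y) contributes 1 new; branch {X=true} (Z, W, Y) contributes 4 new. Total: 10.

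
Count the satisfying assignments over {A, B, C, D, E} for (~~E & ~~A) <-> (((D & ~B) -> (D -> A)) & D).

20

Initial set: {((~~E & ~~A) <-> (((D & ~B) -> (D -> A)) & D))}.
((~~E & ~~A) <-> (((D & ~B) -> (D -> A)) & D)): β-rule — branch into (~~E & ~~A), (((D & ~B) -> (D -> A)) & D)  //  ~(~~E & ~~A), ~(((D & ~B) -> (D -> A)) & D).
  branch 1 (add (~~E & ~~A), (((D & ~B) -> (D -> A)) & D)):
    (~~E & ~~A): α-rule — add ~~E, ~~A.
    (((D & ~B) -> (D -> A)) & D): α-rule — add ((D & ~B) -> (D -> A)), D.
    ~~E: drop double negation, giving E.
    ~~A: drop double negation, giving A.
    ((D & ~B) -> (D -> A)): β-rule — branch into ~(D & ~B)  //  (D -> A).
      branch 1.1 (add ~(D & ~B)):
        ~(D & ~B): β-rule — branch into ~D  //  ~~B.
          branch 1.1.1 (add ~D):
            × closes — contains both D and ~D.
          branch 1.1.2 (add ~~B):
            ○ open, literals {A=T, B=T, D=T, E=T}.
      branch 1.2 (add (D -> A)):
        (D -> A): β-rule — branch into ~D  //  A.
          branch 1.2.1 (add ~D):
            × closes — contains both D and ~D.
          branch 1.2.2 (add A):
            ○ open, literals {A=T, D=T, E=T}.
  branch 2 (add ~(~~E & ~~A), ~(((D & ~B) -> (D -> A)) & D)):
    ~(~~E & ~~A): β-rule — branch into ~~~E  //  ~~~A.
      branch 2.1 (add ~~~E):
        ~~~E: drop double negation, giving ~E.
        ~(((D & ~B) -> (D -> A)) & D): β-rule — branch into ~((D & ~B) -> (D -> A))  //  ~D.
          branch 2.1.1 (add ~((D & ~B) -> (D -> A))):
            ~((D & ~B) -> (D -> A)): α-rule — add (D & ~B), ~(D -> A).
            (D & ~B): α-rule — add D, ~B.
            ~(D -> A): α-rule — add D, ~A.
            ○ open, literals {A=F, B=F, D=T, E=F}.
          branch 2.1.2 (add ~D):
            ○ open, literals {D=F, E=F}.
      branch 2.2 (add ~~~A):
        ~~~A: drop double negation, giving ~A.
        ~(((D & ~B) -> (D -> A)) & D): β-rule — branch into ~((D & ~B) -> (D -> A))  //  ~D.
          branch 2.2.1 (add ~((D & ~B) -> (D -> A))):
            ~((D & ~B) -> (D -> A)): α-rule — add (D & ~B), ~(D -> A).
            (D & ~B): α-rule — add D, ~B.
            ~(D -> A): α-rule — add D, ~A.
            ○ open, literals {A=F, B=F, D=T}.
          branch 2.2.2 (add ~D):
            ○ open, literals {A=F, D=F}.
2 branches closed, 6 open.
Each open branch fixes some atoms; the unmentioned ones are free. Counting distinct full assignments: branch {A=T, B=T, D=T, E=T} (C) contributes 2 new; branch {A=T, D=T, E=T} (B, C) contributes 2 new; branch {A=F, B=F, D=T, E=F} (C) contributes 2 new; branch {D=F, E=F} (A, B, C) contributes 8 new; branch {A=F, B=F, D=T} (C, E) contributes 2 new; branch {A=F, D=F} (B, C, E) contributes 4 new. Total: 20.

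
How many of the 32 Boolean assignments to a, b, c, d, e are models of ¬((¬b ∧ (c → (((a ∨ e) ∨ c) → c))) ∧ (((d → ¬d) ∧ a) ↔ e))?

Initial set: {¬((¬b ∧ (c → (((a ∨ e) ∨ c) → c))) ∧ (((d → ¬d) ∧ a) ↔ e))}.
¬((¬b ∧ (c → (((a ∨ e) ∨ c) → c))) ∧ (((d → ¬d) ∧ a) ↔ e)): β-rule — branch into ¬(¬b ∧ (c → (((a ∨ e) ∨ c) → c)))  //  ¬(((d → ¬d) ∧ a) ↔ e).
  branch 1 (add ¬(¬b ∧ (c → (((a ∨ e) ∨ c) → c)))):
    ¬(¬b ∧ (c → (((a ∨ e) ∨ c) → c))): β-rule — branch into ¬¬b  //  ¬(c → (((a ∨ e) ∨ c) → c)).
      branch 1.1 (add ¬¬b):
        ○ open, literals {b=T}.
      branch 1.2 (add ¬(c → (((a ∨ e) ∨ c) → c))):
        ¬(c → (((a ∨ e) ∨ c) → c)): α-rule — add c, ¬(((a ∨ e) ∨ c) → c).
        ¬(((a ∨ e) ∨ c) → c): α-rule — add ((a ∨ e) ∨ c), ¬c.
        × closes — contains both c and ¬c.
  branch 2 (add ¬(((d → ¬d) ∧ a) ↔ e)):
    ¬(((d → ¬d) ∧ a) ↔ e): β-rule — branch into ((d → ¬d) ∧ a), ¬e  //  ¬((d → ¬d) ∧ a), e.
      branch 2.1 (add ((d → ¬d) ∧ a), ¬e):
        ((d → ¬d) ∧ a): α-rule — add (d → ¬d), a.
        (d → ¬d): β-rule — branch into ¬d  //  ¬d.
          branch 2.1.1 (add ¬d):
            ○ open, literals {a=T, d=F, e=F}.
          branch 2.1.2 (add ¬d):
            ○ open, literals {a=T, d=F, e=F}.
      branch 2.2 (add ¬((d → ¬d) ∧ a), e):
        ¬((d → ¬d) ∧ a): β-rule — branch into ¬(d → ¬d)  //  ¬a.
          branch 2.2.1 (add ¬(d → ¬d)):
            ¬(d → ¬d): α-rule — add d, ¬¬d.
            ○ open, literals {d=T, e=T}.
          branch 2.2.2 (add ¬a):
            ○ open, literals {a=F, e=T}.
1 branch closed, 5 open.
Each open branch fixes some atoms; the unmentioned ones are free. Counting distinct full assignments: branch {b=T} (a, c, d, e) contributes 16 new; branch {a=T, d=F, e=F} (b, c) contributes 2 new; branch {a=T, d=F, e=F} (b, c) contributes 0 new; branch {d=T, e=T} (a, b, c) contributes 4 new; branch {a=F, e=T} (b, c, d) contributes 2 new. Total: 24.

24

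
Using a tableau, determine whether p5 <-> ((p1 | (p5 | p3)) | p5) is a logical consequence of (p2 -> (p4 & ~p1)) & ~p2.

No

Initial set: {((p2 -> (p4 & ~p1)) & ~p2); ~(p5 <-> ((p1 | (p5 | p3)) | p5))}.
((p2 -> (p4 & ~p1)) & ~p2): α-rule — add (p2 -> (p4 & ~p1)), ~p2.
~(p5 <-> ((p1 | (p5 | p3)) | p5)): β-rule — branch into p5, ~((p1 | (p5 | p3)) | p5)  //  ~p5, ((p1 | (p5 | p3)) | p5).
  branch 1 (add p5, ~((p1 | (p5 | p3)) | p5)):
    ~((p1 | (p5 | p3)) | p5): α-rule — add ~(p1 | (p5 | p3)), ~p5.
    × closes — contains both p5 and ~p5.
  branch 2 (add ~p5, ((p1 | (p5 | p3)) | p5)):
    (p2 -> (p4 & ~p1)): β-rule — branch into ~p2  //  (p4 & ~p1).
      branch 2.1 (add ~p2):
        ((p1 | (p5 | p3)) | p5): β-rule — branch into (p1 | (p5 | p3))  //  p5.
          branch 2.1.1 (add (p1 | (p5 | p3))):
            (p1 | (p5 | p3)): β-rule — branch into p1  //  (p5 | p3).
              branch 2.1.1.1 (add p1):
                ○ open, literals {p1=T, p2=F, p5=F}.
              branch 2.1.1.2 (add (p5 | p3)):
                (p5 | p3): β-rule — branch into p5  //  p3.
                  branch 2.1.1.2.1 (add p5):
                    × closes — contains both p5 and ~p5.
                  branch 2.1.1.2.2 (add p3):
                    ○ open, literals {p2=F, p3=T, p5=F}.
          branch 2.1.2 (add p5):
            × closes — contains both p5 and ~p5.
      branch 2.2 (add (p4 & ~p1)):
        (p4 & ~p1): α-rule — add p4, ~p1.
        ((p1 | (p5 | p3)) | p5): β-rule — branch into (p1 | (p5 | p3))  //  p5.
          branch 2.2.1 (add (p1 | (p5 | p3))):
            (p1 | (p5 | p3)): β-rule — branch into p1  //  (p5 | p3).
              branch 2.2.1.1 (add p1):
                × closes — contains both p1 and ~p1.
              branch 2.2.1.2 (add (p5 | p3)):
                (p5 | p3): β-rule — branch into p5  //  p3.
                  branch 2.2.1.2.1 (add p5):
                    × closes — contains both p5 and ~p5.
                  branch 2.2.1.2.2 (add p3):
                    ○ open, literals {p1=F, p2=F, p3=T, p4=T, p5=F}.
          branch 2.2.2 (add p5):
            × closes — contains both p5 and ~p5.
6 branches closed, 3 open.
An open branch gives a countermodel: p1=T, p2=F, p5=F (unmentioned atoms arbitrary); the premises hold there but the conclusion fails.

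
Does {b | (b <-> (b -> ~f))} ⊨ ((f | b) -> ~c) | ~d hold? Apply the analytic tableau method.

No

Initial set: {(b | (b <-> (b -> ~f))); ~(((f | b) -> ~c) | ~d)}.
~(((f | b) -> ~c) | ~d): α-rule — add ~((f | b) -> ~c), ~~d.
~((f | b) -> ~c): α-rule — add (f | b), ~~c.
(b | (b <-> (b -> ~f))): β-rule — branch into b  //  (b <-> (b -> ~f)).
  branch 1 (add b):
    (f | b): β-rule — branch into f  //  b.
      branch 1.1 (add f):
        ○ open, literals {b=1, c=1, d=1, f=1}.
      branch 1.2 (add b):
        ○ open, literals {b=1, c=1, d=1}.
  branch 2 (add (b <-> (b -> ~f))):
    (f | b): β-rule — branch into f  //  b.
      branch 2.1 (add f):
        (b <-> (b -> ~f)): β-rule — branch into b, (b -> ~f)  //  ~b, ~(b -> ~f).
          branch 2.1.1 (add b, (b -> ~f)):
            (b -> ~f): β-rule — branch into ~b  //  ~f.
              branch 2.1.1.1 (add ~b):
                × closes — contains both b and ~b.
              branch 2.1.1.2 (add ~f):
                × closes — contains both f and ~f.
          branch 2.1.2 (add ~b, ~(b -> ~f)):
            ~(b -> ~f): α-rule — add b, ~~f.
            × closes — contains both b and ~b.
      branch 2.2 (add b):
        (b <-> (b -> ~f)): β-rule — branch into b, (b -> ~f)  //  ~b, ~(b -> ~f).
          branch 2.2.1 (add b, (b -> ~f)):
            (b -> ~f): β-rule — branch into ~b  //  ~f.
              branch 2.2.1.1 (add ~b):
                × closes — contains both b and ~b.
              branch 2.2.1.2 (add ~f):
                ○ open, literals {b=1, c=1, d=1, f=0}.
          branch 2.2.2 (add ~b, ~(b -> ~f)):
            × closes — contains both b and ~b.
5 branches closed, 3 open.
An open branch gives a countermodel: b=1, c=1, d=1, f=1 (unmentioned atoms arbitrary); the premises hold there but the conclusion fails.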